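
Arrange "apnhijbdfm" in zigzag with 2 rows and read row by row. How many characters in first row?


Zigzag "apnhijbdfm" into 2 rows:
Placing characters:
  'a' => row 0
  'p' => row 1
  'n' => row 0
  'h' => row 1
  'i' => row 0
  'j' => row 1
  'b' => row 0
  'd' => row 1
  'f' => row 0
  'm' => row 1
Rows:
  Row 0: "anibf"
  Row 1: "phjdm"
First row length: 5

5


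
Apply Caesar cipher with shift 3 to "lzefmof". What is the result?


Caesar cipher: shift "lzefmof" by 3
  'l' (pos 11) + 3 = pos 14 = 'o'
  'z' (pos 25) + 3 = pos 2 = 'c'
  'e' (pos 4) + 3 = pos 7 = 'h'
  'f' (pos 5) + 3 = pos 8 = 'i'
  'm' (pos 12) + 3 = pos 15 = 'p'
  'o' (pos 14) + 3 = pos 17 = 'r'
  'f' (pos 5) + 3 = pos 8 = 'i'
Result: ochipri

ochipri


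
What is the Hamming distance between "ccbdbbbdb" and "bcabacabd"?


Comparing "ccbdbbbdb" and "bcabacabd" position by position:
  Position 0: 'c' vs 'b' => differ
  Position 1: 'c' vs 'c' => same
  Position 2: 'b' vs 'a' => differ
  Position 3: 'd' vs 'b' => differ
  Position 4: 'b' vs 'a' => differ
  Position 5: 'b' vs 'c' => differ
  Position 6: 'b' vs 'a' => differ
  Position 7: 'd' vs 'b' => differ
  Position 8: 'b' vs 'd' => differ
Total differences (Hamming distance): 8

8


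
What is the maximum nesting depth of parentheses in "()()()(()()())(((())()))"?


Input: "()()()(()()())(((())()))"
Tracking depth:
  Position 0 '(': depth becomes 1
  Position 1 ')': depth becomes 0
  Position 2 '(': depth becomes 1
  Position 3 ')': depth becomes 0
  Position 4 '(': depth becomes 1
  Position 5 ')': depth becomes 0
  Position 6 '(': depth becomes 1
  Position 7 '(': depth becomes 2
  Position 8 ')': depth becomes 1
  Position 9 '(': depth becomes 2
  Position 10 ')': depth becomes 1
  Position 11 '(': depth becomes 2
  Position 12 ')': depth becomes 1
  Position 13 ')': depth becomes 0
  Position 14 '(': depth becomes 1
  Position 15 '(': depth becomes 2
  Position 16 '(': depth becomes 3
  Position 17 '(': depth becomes 4
  Position 18 ')': depth becomes 3
  Position 19 ')': depth becomes 2
  Position 20 '(': depth becomes 3
  Position 21 ')': depth becomes 2
  Position 22 ')': depth becomes 1
  Position 23 ')': depth becomes 0
Maximum depth reached: 4

4


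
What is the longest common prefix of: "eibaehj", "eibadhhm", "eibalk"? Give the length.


Words: eibaehj, eibadhhm, eibalk
  Position 0: all 'e' => match
  Position 1: all 'i' => match
  Position 2: all 'b' => match
  Position 3: all 'a' => match
  Position 4: ('e', 'd', 'l') => mismatch, stop
LCP = "eiba" (length 4)

4


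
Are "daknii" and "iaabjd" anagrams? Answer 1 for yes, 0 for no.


Strings: "daknii", "iaabjd"
Sorted first:  adiikn
Sorted second: aabdij
Differ at position 1: 'd' vs 'a' => not anagrams

0


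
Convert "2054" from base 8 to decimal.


Input: "2054" in base 8
Positional expansion:
  Digit '2' (value 2) x 8^3 = 1024
  Digit '0' (value 0) x 8^2 = 0
  Digit '5' (value 5) x 8^1 = 40
  Digit '4' (value 4) x 8^0 = 4
Sum = 1068

1068


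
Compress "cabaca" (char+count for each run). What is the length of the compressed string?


Input: cabaca
Runs:
  'c' x 1 => "c1"
  'a' x 1 => "a1"
  'b' x 1 => "b1"
  'a' x 1 => "a1"
  'c' x 1 => "c1"
  'a' x 1 => "a1"
Compressed: "c1a1b1a1c1a1"
Compressed length: 12

12


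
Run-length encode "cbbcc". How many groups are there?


Input: cbbcc
Scanning for consecutive runs:
  Group 1: 'c' x 1 (positions 0-0)
  Group 2: 'b' x 2 (positions 1-2)
  Group 3: 'c' x 2 (positions 3-4)
Total groups: 3

3


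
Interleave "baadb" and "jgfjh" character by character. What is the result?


Interleaving "baadb" and "jgfjh":
  Position 0: 'b' from first, 'j' from second => "bj"
  Position 1: 'a' from first, 'g' from second => "ag"
  Position 2: 'a' from first, 'f' from second => "af"
  Position 3: 'd' from first, 'j' from second => "dj"
  Position 4: 'b' from first, 'h' from second => "bh"
Result: bjagafdjbh

bjagafdjbh


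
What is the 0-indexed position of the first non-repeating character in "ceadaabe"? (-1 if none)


Input: ceadaabe
Character frequencies:
  'a': 3
  'b': 1
  'c': 1
  'd': 1
  'e': 2
Scanning left to right for freq == 1:
  Position 0 ('c'): unique! => answer = 0

0


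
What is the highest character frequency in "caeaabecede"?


Input: caeaabecede
Character counts:
  'a': 3
  'b': 1
  'c': 2
  'd': 1
  'e': 4
Maximum frequency: 4

4


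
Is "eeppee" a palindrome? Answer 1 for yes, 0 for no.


Input: eeppee
Reversed: eeppee
  Compare pos 0 ('e') with pos 5 ('e'): match
  Compare pos 1 ('e') with pos 4 ('e'): match
  Compare pos 2 ('p') with pos 3 ('p'): match
Result: palindrome

1


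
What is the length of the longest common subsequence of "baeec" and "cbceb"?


LCS of "baeec" and "cbceb"
DP table:
           c    b    c    e    b
      0    0    0    0    0    0
  b   0    0    1    1    1    1
  a   0    0    1    1    1    1
  e   0    0    1    1    2    2
  e   0    0    1    1    2    2
  c   0    1    1    2    2    2
LCS length = dp[5][5] = 2

2


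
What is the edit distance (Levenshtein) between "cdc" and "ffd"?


Computing edit distance: "cdc" -> "ffd"
DP table:
           f    f    d
      0    1    2    3
  c   1    1    2    3
  d   2    2    2    2
  c   3    3    3    3
Edit distance = dp[3][3] = 3

3


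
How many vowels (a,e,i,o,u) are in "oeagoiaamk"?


Input: oeagoiaamk
Checking each character:
  'o' at position 0: vowel (running total: 1)
  'e' at position 1: vowel (running total: 2)
  'a' at position 2: vowel (running total: 3)
  'g' at position 3: consonant
  'o' at position 4: vowel (running total: 4)
  'i' at position 5: vowel (running total: 5)
  'a' at position 6: vowel (running total: 6)
  'a' at position 7: vowel (running total: 7)
  'm' at position 8: consonant
  'k' at position 9: consonant
Total vowels: 7

7


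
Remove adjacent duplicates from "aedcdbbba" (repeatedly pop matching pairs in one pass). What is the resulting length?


Input: aedcdbbba
Stack-based adjacent duplicate removal:
  Read 'a': push. Stack: a
  Read 'e': push. Stack: ae
  Read 'd': push. Stack: aed
  Read 'c': push. Stack: aedc
  Read 'd': push. Stack: aedcd
  Read 'b': push. Stack: aedcdb
  Read 'b': matches stack top 'b' => pop. Stack: aedcd
  Read 'b': push. Stack: aedcdb
  Read 'a': push. Stack: aedcdba
Final stack: "aedcdba" (length 7)

7


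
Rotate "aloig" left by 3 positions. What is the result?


Input: "aloig", rotate left by 3
First 3 characters: "alo"
Remaining characters: "ig"
Concatenate remaining + first: "ig" + "alo" = "igalo"

igalo


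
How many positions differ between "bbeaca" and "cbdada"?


Comparing "bbeaca" and "cbdada" position by position:
  Position 0: 'b' vs 'c' => DIFFER
  Position 1: 'b' vs 'b' => same
  Position 2: 'e' vs 'd' => DIFFER
  Position 3: 'a' vs 'a' => same
  Position 4: 'c' vs 'd' => DIFFER
  Position 5: 'a' vs 'a' => same
Positions that differ: 3

3


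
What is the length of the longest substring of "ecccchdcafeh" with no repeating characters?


Input: "ecccchdcafeh"
Sliding window (track last position of each char):
  Position 0 ('e'): window [0,0] length 1 -- new best
  Position 1 ('c'): window [0,1] length 2 -- new best
  Position 2 ('c'): repeat (last at 1), move window start to 2
  Position 2 ('c'): window [2,2] length 1
  Position 3 ('c'): repeat (last at 2), move window start to 3
  Position 3 ('c'): window [3,3] length 1
  Position 4 ('c'): repeat (last at 3), move window start to 4
  Position 4 ('c'): window [4,4] length 1
  Position 5 ('h'): window [4,5] length 2
  Position 6 ('d'): window [4,6] length 3 -- new best
  Position 7 ('c'): repeat (last at 4), move window start to 5
  Position 7 ('c'): window [5,7] length 3
  Position 8 ('a'): window [5,8] length 4 -- new best
  Position 9 ('f'): window [5,9] length 5 -- new best
  Position 10 ('e'): window [5,10] length 6 -- new best
  Position 11 ('h'): repeat (last at 5), move window start to 6
  Position 11 ('h'): window [6,11] length 6
Longest substring with no repeats: "hdcafe" with length 6

6


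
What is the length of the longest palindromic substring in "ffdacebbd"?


Input: "ffdacebbd"
Checking substrings for palindromes:
  [0:2] "ff" (len 2) => palindrome
  [6:8] "bb" (len 2) => palindrome
Longest palindromic substring: "ff" with length 2

2


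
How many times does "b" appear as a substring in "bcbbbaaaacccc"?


Searching for "b" in "bcbbbaaaacccc"
Scanning each position:
  Position 0: "b" => MATCH
  Position 1: "c" => no
  Position 2: "b" => MATCH
  Position 3: "b" => MATCH
  Position 4: "b" => MATCH
  Position 5: "a" => no
  Position 6: "a" => no
  Position 7: "a" => no
  Position 8: "a" => no
  Position 9: "c" => no
  Position 10: "c" => no
  Position 11: "c" => no
  Position 12: "c" => no
Total occurrences: 4

4


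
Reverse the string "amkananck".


Input: amkananck
Reading characters right to left:
  Position 8: 'k'
  Position 7: 'c'
  Position 6: 'n'
  Position 5: 'a'
  Position 4: 'n'
  Position 3: 'a'
  Position 2: 'k'
  Position 1: 'm'
  Position 0: 'a'
Reversed: kcnanakma

kcnanakma


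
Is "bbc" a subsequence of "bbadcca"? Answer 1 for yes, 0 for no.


Check if "bbc" is a subsequence of "bbadcca"
Greedy scan:
  Position 0 ('b'): matches sub[0] = 'b'
  Position 1 ('b'): matches sub[1] = 'b'
  Position 2 ('a'): no match needed
  Position 3 ('d'): no match needed
  Position 4 ('c'): matches sub[2] = 'c'
  Position 5 ('c'): no match needed
  Position 6 ('a'): no match needed
All 3 characters matched => is a subsequence

1


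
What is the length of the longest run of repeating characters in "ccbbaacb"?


Input: "ccbbaacb"
Scanning for longest run:
  Position 1 ('c'): continues run of 'c', length=2
  Position 2 ('b'): new char, reset run to 1
  Position 3 ('b'): continues run of 'b', length=2
  Position 4 ('a'): new char, reset run to 1
  Position 5 ('a'): continues run of 'a', length=2
  Position 6 ('c'): new char, reset run to 1
  Position 7 ('b'): new char, reset run to 1
Longest run: 'c' with length 2

2


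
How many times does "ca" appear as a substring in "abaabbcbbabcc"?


Searching for "ca" in "abaabbcbbabcc"
Scanning each position:
  Position 0: "ab" => no
  Position 1: "ba" => no
  Position 2: "aa" => no
  Position 3: "ab" => no
  Position 4: "bb" => no
  Position 5: "bc" => no
  Position 6: "cb" => no
  Position 7: "bb" => no
  Position 8: "ba" => no
  Position 9: "ab" => no
  Position 10: "bc" => no
  Position 11: "cc" => no
Total occurrences: 0

0


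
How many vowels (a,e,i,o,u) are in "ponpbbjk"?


Input: ponpbbjk
Checking each character:
  'p' at position 0: consonant
  'o' at position 1: vowel (running total: 1)
  'n' at position 2: consonant
  'p' at position 3: consonant
  'b' at position 4: consonant
  'b' at position 5: consonant
  'j' at position 6: consonant
  'k' at position 7: consonant
Total vowels: 1

1


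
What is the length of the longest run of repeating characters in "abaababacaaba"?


Input: "abaababacaaba"
Scanning for longest run:
  Position 1 ('b'): new char, reset run to 1
  Position 2 ('a'): new char, reset run to 1
  Position 3 ('a'): continues run of 'a', length=2
  Position 4 ('b'): new char, reset run to 1
  Position 5 ('a'): new char, reset run to 1
  Position 6 ('b'): new char, reset run to 1
  Position 7 ('a'): new char, reset run to 1
  Position 8 ('c'): new char, reset run to 1
  Position 9 ('a'): new char, reset run to 1
  Position 10 ('a'): continues run of 'a', length=2
  Position 11 ('b'): new char, reset run to 1
  Position 12 ('a'): new char, reset run to 1
Longest run: 'a' with length 2

2


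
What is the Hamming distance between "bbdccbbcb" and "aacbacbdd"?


Comparing "bbdccbbcb" and "aacbacbdd" position by position:
  Position 0: 'b' vs 'a' => differ
  Position 1: 'b' vs 'a' => differ
  Position 2: 'd' vs 'c' => differ
  Position 3: 'c' vs 'b' => differ
  Position 4: 'c' vs 'a' => differ
  Position 5: 'b' vs 'c' => differ
  Position 6: 'b' vs 'b' => same
  Position 7: 'c' vs 'd' => differ
  Position 8: 'b' vs 'd' => differ
Total differences (Hamming distance): 8

8


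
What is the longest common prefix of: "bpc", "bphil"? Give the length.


Words: bpc, bphil
  Position 0: all 'b' => match
  Position 1: all 'p' => match
  Position 2: ('c', 'h') => mismatch, stop
LCP = "bp" (length 2)

2


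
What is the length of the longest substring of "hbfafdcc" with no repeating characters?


Input: "hbfafdcc"
Sliding window (track last position of each char):
  Position 0 ('h'): window [0,0] length 1 -- new best
  Position 1 ('b'): window [0,1] length 2 -- new best
  Position 2 ('f'): window [0,2] length 3 -- new best
  Position 3 ('a'): window [0,3] length 4 -- new best
  Position 4 ('f'): repeat (last at 2), move window start to 3
  Position 4 ('f'): window [3,4] length 2
  Position 5 ('d'): window [3,5] length 3
  Position 6 ('c'): window [3,6] length 4
  Position 7 ('c'): repeat (last at 6), move window start to 7
  Position 7 ('c'): window [7,7] length 1
Longest substring with no repeats: "hbfa" with length 4

4


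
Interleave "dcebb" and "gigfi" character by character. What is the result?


Interleaving "dcebb" and "gigfi":
  Position 0: 'd' from first, 'g' from second => "dg"
  Position 1: 'c' from first, 'i' from second => "ci"
  Position 2: 'e' from first, 'g' from second => "eg"
  Position 3: 'b' from first, 'f' from second => "bf"
  Position 4: 'b' from first, 'i' from second => "bi"
Result: dgciegbfbi

dgciegbfbi


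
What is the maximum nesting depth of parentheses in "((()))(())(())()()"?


Input: "((()))(())(())()()"
Tracking depth:
  Position 0 '(': depth becomes 1
  Position 1 '(': depth becomes 2
  Position 2 '(': depth becomes 3
  Position 3 ')': depth becomes 2
  Position 4 ')': depth becomes 1
  Position 5 ')': depth becomes 0
  Position 6 '(': depth becomes 1
  Position 7 '(': depth becomes 2
  Position 8 ')': depth becomes 1
  Position 9 ')': depth becomes 0
  Position 10 '(': depth becomes 1
  Position 11 '(': depth becomes 2
  Position 12 ')': depth becomes 1
  Position 13 ')': depth becomes 0
  Position 14 '(': depth becomes 1
  Position 15 ')': depth becomes 0
  Position 16 '(': depth becomes 1
  Position 17 ')': depth becomes 0
Maximum depth reached: 3

3


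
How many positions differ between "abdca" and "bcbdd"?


Comparing "abdca" and "bcbdd" position by position:
  Position 0: 'a' vs 'b' => DIFFER
  Position 1: 'b' vs 'c' => DIFFER
  Position 2: 'd' vs 'b' => DIFFER
  Position 3: 'c' vs 'd' => DIFFER
  Position 4: 'a' vs 'd' => DIFFER
Positions that differ: 5

5


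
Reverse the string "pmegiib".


Input: pmegiib
Reading characters right to left:
  Position 6: 'b'
  Position 5: 'i'
  Position 4: 'i'
  Position 3: 'g'
  Position 2: 'e'
  Position 1: 'm'
  Position 0: 'p'
Reversed: biigemp

biigemp


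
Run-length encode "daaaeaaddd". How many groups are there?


Input: daaaeaaddd
Scanning for consecutive runs:
  Group 1: 'd' x 1 (positions 0-0)
  Group 2: 'a' x 3 (positions 1-3)
  Group 3: 'e' x 1 (positions 4-4)
  Group 4: 'a' x 2 (positions 5-6)
  Group 5: 'd' x 3 (positions 7-9)
Total groups: 5

5


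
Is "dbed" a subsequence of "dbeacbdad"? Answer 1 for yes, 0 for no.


Check if "dbed" is a subsequence of "dbeacbdad"
Greedy scan:
  Position 0 ('d'): matches sub[0] = 'd'
  Position 1 ('b'): matches sub[1] = 'b'
  Position 2 ('e'): matches sub[2] = 'e'
  Position 3 ('a'): no match needed
  Position 4 ('c'): no match needed
  Position 5 ('b'): no match needed
  Position 6 ('d'): matches sub[3] = 'd'
  Position 7 ('a'): no match needed
  Position 8 ('d'): no match needed
All 4 characters matched => is a subsequence

1


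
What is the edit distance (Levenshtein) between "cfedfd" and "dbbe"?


Computing edit distance: "cfedfd" -> "dbbe"
DP table:
           d    b    b    e
      0    1    2    3    4
  c   1    1    2    3    4
  f   2    2    2    3    4
  e   3    3    3    3    3
  d   4    3    4    4    4
  f   5    4    4    5    5
  d   6    5    5    5    6
Edit distance = dp[6][4] = 6

6


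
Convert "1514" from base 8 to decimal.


Input: "1514" in base 8
Positional expansion:
  Digit '1' (value 1) x 8^3 = 512
  Digit '5' (value 5) x 8^2 = 320
  Digit '1' (value 1) x 8^1 = 8
  Digit '4' (value 4) x 8^0 = 4
Sum = 844

844


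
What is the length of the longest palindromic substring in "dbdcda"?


Input: "dbdcda"
Checking substrings for palindromes:
  [0:3] "dbd" (len 3) => palindrome
  [2:5] "dcd" (len 3) => palindrome
Longest palindromic substring: "dbd" with length 3

3


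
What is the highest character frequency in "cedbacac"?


Input: cedbacac
Character counts:
  'a': 2
  'b': 1
  'c': 3
  'd': 1
  'e': 1
Maximum frequency: 3

3


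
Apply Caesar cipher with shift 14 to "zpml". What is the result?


Caesar cipher: shift "zpml" by 14
  'z' (pos 25) + 14 = pos 13 = 'n'
  'p' (pos 15) + 14 = pos 3 = 'd'
  'm' (pos 12) + 14 = pos 0 = 'a'
  'l' (pos 11) + 14 = pos 25 = 'z'
Result: ndaz

ndaz


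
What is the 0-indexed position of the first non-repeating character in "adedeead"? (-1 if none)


Input: adedeead
Character frequencies:
  'a': 2
  'd': 3
  'e': 3
Scanning left to right for freq == 1:
  Position 0 ('a'): freq=2, skip
  Position 1 ('d'): freq=3, skip
  Position 2 ('e'): freq=3, skip
  Position 3 ('d'): freq=3, skip
  Position 4 ('e'): freq=3, skip
  Position 5 ('e'): freq=3, skip
  Position 6 ('a'): freq=2, skip
  Position 7 ('d'): freq=3, skip
  No unique character found => answer = -1

-1


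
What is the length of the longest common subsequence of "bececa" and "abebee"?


LCS of "bececa" and "abebee"
DP table:
           a    b    e    b    e    e
      0    0    0    0    0    0    0
  b   0    0    1    1    1    1    1
  e   0    0    1    2    2    2    2
  c   0    0    1    2    2    2    2
  e   0    0    1    2    2    3    3
  c   0    0    1    2    2    3    3
  a   0    1    1    2    2    3    3
LCS length = dp[6][6] = 3

3


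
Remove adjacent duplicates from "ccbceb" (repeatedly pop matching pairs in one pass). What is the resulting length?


Input: ccbceb
Stack-based adjacent duplicate removal:
  Read 'c': push. Stack: c
  Read 'c': matches stack top 'c' => pop. Stack: (empty)
  Read 'b': push. Stack: b
  Read 'c': push. Stack: bc
  Read 'e': push. Stack: bce
  Read 'b': push. Stack: bceb
Final stack: "bceb" (length 4)

4


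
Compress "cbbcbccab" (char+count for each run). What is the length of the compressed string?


Input: cbbcbccab
Runs:
  'c' x 1 => "c1"
  'b' x 2 => "b2"
  'c' x 1 => "c1"
  'b' x 1 => "b1"
  'c' x 2 => "c2"
  'a' x 1 => "a1"
  'b' x 1 => "b1"
Compressed: "c1b2c1b1c2a1b1"
Compressed length: 14

14


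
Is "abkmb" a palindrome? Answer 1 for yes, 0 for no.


Input: abkmb
Reversed: bmkba
  Compare pos 0 ('a') with pos 4 ('b'): MISMATCH
  Compare pos 1 ('b') with pos 3 ('m'): MISMATCH
Result: not a palindrome

0


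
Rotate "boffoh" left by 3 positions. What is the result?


Input: "boffoh", rotate left by 3
First 3 characters: "bof"
Remaining characters: "foh"
Concatenate remaining + first: "foh" + "bof" = "fohbof"

fohbof


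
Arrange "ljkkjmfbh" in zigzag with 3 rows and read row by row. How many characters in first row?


Zigzag "ljkkjmfbh" into 3 rows:
Placing characters:
  'l' => row 0
  'j' => row 1
  'k' => row 2
  'k' => row 1
  'j' => row 0
  'm' => row 1
  'f' => row 2
  'b' => row 1
  'h' => row 0
Rows:
  Row 0: "ljh"
  Row 1: "jkmb"
  Row 2: "kf"
First row length: 3

3


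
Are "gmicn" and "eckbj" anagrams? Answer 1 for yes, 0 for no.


Strings: "gmicn", "eckbj"
Sorted first:  cgimn
Sorted second: bcejk
Differ at position 0: 'c' vs 'b' => not anagrams

0


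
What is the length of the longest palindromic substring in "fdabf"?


Input: "fdabf"
Checking substrings for palindromes:
  No multi-char palindromic substrings found
Longest palindromic substring: "f" with length 1

1


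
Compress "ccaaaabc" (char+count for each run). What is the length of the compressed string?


Input: ccaaaabc
Runs:
  'c' x 2 => "c2"
  'a' x 4 => "a4"
  'b' x 1 => "b1"
  'c' x 1 => "c1"
Compressed: "c2a4b1c1"
Compressed length: 8

8


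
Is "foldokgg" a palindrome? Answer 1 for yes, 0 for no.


Input: foldokgg
Reversed: ggkodlof
  Compare pos 0 ('f') with pos 7 ('g'): MISMATCH
  Compare pos 1 ('o') with pos 6 ('g'): MISMATCH
  Compare pos 2 ('l') with pos 5 ('k'): MISMATCH
  Compare pos 3 ('d') with pos 4 ('o'): MISMATCH
Result: not a palindrome

0


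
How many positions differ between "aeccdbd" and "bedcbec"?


Comparing "aeccdbd" and "bedcbec" position by position:
  Position 0: 'a' vs 'b' => DIFFER
  Position 1: 'e' vs 'e' => same
  Position 2: 'c' vs 'd' => DIFFER
  Position 3: 'c' vs 'c' => same
  Position 4: 'd' vs 'b' => DIFFER
  Position 5: 'b' vs 'e' => DIFFER
  Position 6: 'd' vs 'c' => DIFFER
Positions that differ: 5

5


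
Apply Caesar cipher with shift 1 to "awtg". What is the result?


Caesar cipher: shift "awtg" by 1
  'a' (pos 0) + 1 = pos 1 = 'b'
  'w' (pos 22) + 1 = pos 23 = 'x'
  't' (pos 19) + 1 = pos 20 = 'u'
  'g' (pos 6) + 1 = pos 7 = 'h'
Result: bxuh

bxuh


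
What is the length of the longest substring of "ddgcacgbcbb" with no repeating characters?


Input: "ddgcacgbcbb"
Sliding window (track last position of each char):
  Position 0 ('d'): window [0,0] length 1 -- new best
  Position 1 ('d'): repeat (last at 0), move window start to 1
  Position 1 ('d'): window [1,1] length 1
  Position 2 ('g'): window [1,2] length 2 -- new best
  Position 3 ('c'): window [1,3] length 3 -- new best
  Position 4 ('a'): window [1,4] length 4 -- new best
  Position 5 ('c'): repeat (last at 3), move window start to 4
  Position 5 ('c'): window [4,5] length 2
  Position 6 ('g'): window [4,6] length 3
  Position 7 ('b'): window [4,7] length 4
  Position 8 ('c'): repeat (last at 5), move window start to 6
  Position 8 ('c'): window [6,8] length 3
  Position 9 ('b'): repeat (last at 7), move window start to 8
  Position 9 ('b'): window [8,9] length 2
  Position 10 ('b'): repeat (last at 9), move window start to 10
  Position 10 ('b'): window [10,10] length 1
Longest substring with no repeats: "dgca" with length 4

4


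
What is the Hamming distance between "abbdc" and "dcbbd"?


Comparing "abbdc" and "dcbbd" position by position:
  Position 0: 'a' vs 'd' => differ
  Position 1: 'b' vs 'c' => differ
  Position 2: 'b' vs 'b' => same
  Position 3: 'd' vs 'b' => differ
  Position 4: 'c' vs 'd' => differ
Total differences (Hamming distance): 4

4


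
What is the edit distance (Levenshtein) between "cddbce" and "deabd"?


Computing edit distance: "cddbce" -> "deabd"
DP table:
           d    e    a    b    d
      0    1    2    3    4    5
  c   1    1    2    3    4    5
  d   2    1    2    3    4    4
  d   3    2    2    3    4    4
  b   4    3    3    3    3    4
  c   5    4    4    4    4    4
  e   6    5    4    5    5    5
Edit distance = dp[6][5] = 5

5


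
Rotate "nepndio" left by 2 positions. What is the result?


Input: "nepndio", rotate left by 2
First 2 characters: "ne"
Remaining characters: "pndio"
Concatenate remaining + first: "pndio" + "ne" = "pndione"

pndione


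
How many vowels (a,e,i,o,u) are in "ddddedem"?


Input: ddddedem
Checking each character:
  'd' at position 0: consonant
  'd' at position 1: consonant
  'd' at position 2: consonant
  'd' at position 3: consonant
  'e' at position 4: vowel (running total: 1)
  'd' at position 5: consonant
  'e' at position 6: vowel (running total: 2)
  'm' at position 7: consonant
Total vowels: 2

2


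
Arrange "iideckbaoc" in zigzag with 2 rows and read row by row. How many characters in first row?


Zigzag "iideckbaoc" into 2 rows:
Placing characters:
  'i' => row 0
  'i' => row 1
  'd' => row 0
  'e' => row 1
  'c' => row 0
  'k' => row 1
  'b' => row 0
  'a' => row 1
  'o' => row 0
  'c' => row 1
Rows:
  Row 0: "idcbo"
  Row 1: "iekac"
First row length: 5

5


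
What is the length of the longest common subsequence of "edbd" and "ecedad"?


LCS of "edbd" and "ecedad"
DP table:
           e    c    e    d    a    d
      0    0    0    0    0    0    0
  e   0    1    1    1    1    1    1
  d   0    1    1    1    2    2    2
  b   0    1    1    1    2    2    2
  d   0    1    1    1    2    2    3
LCS length = dp[4][6] = 3

3


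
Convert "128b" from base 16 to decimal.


Input: "128b" in base 16
Positional expansion:
  Digit '1' (value 1) x 16^3 = 4096
  Digit '2' (value 2) x 16^2 = 512
  Digit '8' (value 8) x 16^1 = 128
  Digit 'b' (value 11) x 16^0 = 11
Sum = 4747

4747


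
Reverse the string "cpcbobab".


Input: cpcbobab
Reading characters right to left:
  Position 7: 'b'
  Position 6: 'a'
  Position 5: 'b'
  Position 4: 'o'
  Position 3: 'b'
  Position 2: 'c'
  Position 1: 'p'
  Position 0: 'c'
Reversed: babobcpc

babobcpc


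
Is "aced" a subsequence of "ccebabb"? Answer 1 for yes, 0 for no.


Check if "aced" is a subsequence of "ccebabb"
Greedy scan:
  Position 0 ('c'): no match needed
  Position 1 ('c'): no match needed
  Position 2 ('e'): no match needed
  Position 3 ('b'): no match needed
  Position 4 ('a'): matches sub[0] = 'a'
  Position 5 ('b'): no match needed
  Position 6 ('b'): no match needed
Only matched 1/4 characters => not a subsequence

0


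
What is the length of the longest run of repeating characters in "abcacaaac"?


Input: "abcacaaac"
Scanning for longest run:
  Position 1 ('b'): new char, reset run to 1
  Position 2 ('c'): new char, reset run to 1
  Position 3 ('a'): new char, reset run to 1
  Position 4 ('c'): new char, reset run to 1
  Position 5 ('a'): new char, reset run to 1
  Position 6 ('a'): continues run of 'a', length=2
  Position 7 ('a'): continues run of 'a', length=3
  Position 8 ('c'): new char, reset run to 1
Longest run: 'a' with length 3

3


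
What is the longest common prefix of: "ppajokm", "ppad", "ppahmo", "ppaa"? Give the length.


Words: ppajokm, ppad, ppahmo, ppaa
  Position 0: all 'p' => match
  Position 1: all 'p' => match
  Position 2: all 'a' => match
  Position 3: ('j', 'd', 'h', 'a') => mismatch, stop
LCP = "ppa" (length 3)

3


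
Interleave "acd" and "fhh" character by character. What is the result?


Interleaving "acd" and "fhh":
  Position 0: 'a' from first, 'f' from second => "af"
  Position 1: 'c' from first, 'h' from second => "ch"
  Position 2: 'd' from first, 'h' from second => "dh"
Result: afchdh

afchdh


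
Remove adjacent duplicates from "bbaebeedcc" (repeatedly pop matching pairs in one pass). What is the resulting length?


Input: bbaebeedcc
Stack-based adjacent duplicate removal:
  Read 'b': push. Stack: b
  Read 'b': matches stack top 'b' => pop. Stack: (empty)
  Read 'a': push. Stack: a
  Read 'e': push. Stack: ae
  Read 'b': push. Stack: aeb
  Read 'e': push. Stack: aebe
  Read 'e': matches stack top 'e' => pop. Stack: aeb
  Read 'd': push. Stack: aebd
  Read 'c': push. Stack: aebdc
  Read 'c': matches stack top 'c' => pop. Stack: aebd
Final stack: "aebd" (length 4)

4


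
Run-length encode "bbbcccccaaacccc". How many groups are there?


Input: bbbcccccaaacccc
Scanning for consecutive runs:
  Group 1: 'b' x 3 (positions 0-2)
  Group 2: 'c' x 5 (positions 3-7)
  Group 3: 'a' x 3 (positions 8-10)
  Group 4: 'c' x 4 (positions 11-14)
Total groups: 4

4


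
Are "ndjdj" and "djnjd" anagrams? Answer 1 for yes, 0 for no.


Strings: "ndjdj", "djnjd"
Sorted first:  ddjjn
Sorted second: ddjjn
Sorted forms match => anagrams

1


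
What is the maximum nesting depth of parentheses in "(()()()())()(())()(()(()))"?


Input: "(()()()())()(())()(()(()))"
Tracking depth:
  Position 0 '(': depth becomes 1
  Position 1 '(': depth becomes 2
  Position 2 ')': depth becomes 1
  Position 3 '(': depth becomes 2
  Position 4 ')': depth becomes 1
  Position 5 '(': depth becomes 2
  Position 6 ')': depth becomes 1
  Position 7 '(': depth becomes 2
  Position 8 ')': depth becomes 1
  Position 9 ')': depth becomes 0
  Position 10 '(': depth becomes 1
  Position 11 ')': depth becomes 0
  Position 12 '(': depth becomes 1
  Position 13 '(': depth becomes 2
  Position 14 ')': depth becomes 1
  Position 15 ')': depth becomes 0
  Position 16 '(': depth becomes 1
  Position 17 ')': depth becomes 0
  Position 18 '(': depth becomes 1
  Position 19 '(': depth becomes 2
  Position 20 ')': depth becomes 1
  Position 21 '(': depth becomes 2
  Position 22 '(': depth becomes 3
  Position 23 ')': depth becomes 2
  Position 24 ')': depth becomes 1
  Position 25 ')': depth becomes 0
Maximum depth reached: 3

3


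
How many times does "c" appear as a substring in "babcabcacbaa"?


Searching for "c" in "babcabcacbaa"
Scanning each position:
  Position 0: "b" => no
  Position 1: "a" => no
  Position 2: "b" => no
  Position 3: "c" => MATCH
  Position 4: "a" => no
  Position 5: "b" => no
  Position 6: "c" => MATCH
  Position 7: "a" => no
  Position 8: "c" => MATCH
  Position 9: "b" => no
  Position 10: "a" => no
  Position 11: "a" => no
Total occurrences: 3

3


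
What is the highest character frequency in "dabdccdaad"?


Input: dabdccdaad
Character counts:
  'a': 3
  'b': 1
  'c': 2
  'd': 4
Maximum frequency: 4

4


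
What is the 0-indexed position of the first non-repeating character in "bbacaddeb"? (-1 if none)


Input: bbacaddeb
Character frequencies:
  'a': 2
  'b': 3
  'c': 1
  'd': 2
  'e': 1
Scanning left to right for freq == 1:
  Position 0 ('b'): freq=3, skip
  Position 1 ('b'): freq=3, skip
  Position 2 ('a'): freq=2, skip
  Position 3 ('c'): unique! => answer = 3

3


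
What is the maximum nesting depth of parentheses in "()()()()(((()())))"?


Input: "()()()()(((()())))"
Tracking depth:
  Position 0 '(': depth becomes 1
  Position 1 ')': depth becomes 0
  Position 2 '(': depth becomes 1
  Position 3 ')': depth becomes 0
  Position 4 '(': depth becomes 1
  Position 5 ')': depth becomes 0
  Position 6 '(': depth becomes 1
  Position 7 ')': depth becomes 0
  Position 8 '(': depth becomes 1
  Position 9 '(': depth becomes 2
  Position 10 '(': depth becomes 3
  Position 11 '(': depth becomes 4
  Position 12 ')': depth becomes 3
  Position 13 '(': depth becomes 4
  Position 14 ')': depth becomes 3
  Position 15 ')': depth becomes 2
  Position 16 ')': depth becomes 1
  Position 17 ')': depth becomes 0
Maximum depth reached: 4

4


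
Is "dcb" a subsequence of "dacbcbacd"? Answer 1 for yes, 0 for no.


Check if "dcb" is a subsequence of "dacbcbacd"
Greedy scan:
  Position 0 ('d'): matches sub[0] = 'd'
  Position 1 ('a'): no match needed
  Position 2 ('c'): matches sub[1] = 'c'
  Position 3 ('b'): matches sub[2] = 'b'
  Position 4 ('c'): no match needed
  Position 5 ('b'): no match needed
  Position 6 ('a'): no match needed
  Position 7 ('c'): no match needed
  Position 8 ('d'): no match needed
All 3 characters matched => is a subsequence

1


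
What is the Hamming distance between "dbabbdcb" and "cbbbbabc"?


Comparing "dbabbdcb" and "cbbbbabc" position by position:
  Position 0: 'd' vs 'c' => differ
  Position 1: 'b' vs 'b' => same
  Position 2: 'a' vs 'b' => differ
  Position 3: 'b' vs 'b' => same
  Position 4: 'b' vs 'b' => same
  Position 5: 'd' vs 'a' => differ
  Position 6: 'c' vs 'b' => differ
  Position 7: 'b' vs 'c' => differ
Total differences (Hamming distance): 5

5


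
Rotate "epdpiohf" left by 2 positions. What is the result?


Input: "epdpiohf", rotate left by 2
First 2 characters: "ep"
Remaining characters: "dpiohf"
Concatenate remaining + first: "dpiohf" + "ep" = "dpiohfep"

dpiohfep


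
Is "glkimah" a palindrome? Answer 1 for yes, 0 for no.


Input: glkimah
Reversed: hamiklg
  Compare pos 0 ('g') with pos 6 ('h'): MISMATCH
  Compare pos 1 ('l') with pos 5 ('a'): MISMATCH
  Compare pos 2 ('k') with pos 4 ('m'): MISMATCH
Result: not a palindrome

0


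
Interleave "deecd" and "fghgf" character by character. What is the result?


Interleaving "deecd" and "fghgf":
  Position 0: 'd' from first, 'f' from second => "df"
  Position 1: 'e' from first, 'g' from second => "eg"
  Position 2: 'e' from first, 'h' from second => "eh"
  Position 3: 'c' from first, 'g' from second => "cg"
  Position 4: 'd' from first, 'f' from second => "df"
Result: dfegehcgdf

dfegehcgdf


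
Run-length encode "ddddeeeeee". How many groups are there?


Input: ddddeeeeee
Scanning for consecutive runs:
  Group 1: 'd' x 4 (positions 0-3)
  Group 2: 'e' x 6 (positions 4-9)
Total groups: 2

2


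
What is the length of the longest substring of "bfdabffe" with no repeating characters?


Input: "bfdabffe"
Sliding window (track last position of each char):
  Position 0 ('b'): window [0,0] length 1 -- new best
  Position 1 ('f'): window [0,1] length 2 -- new best
  Position 2 ('d'): window [0,2] length 3 -- new best
  Position 3 ('a'): window [0,3] length 4 -- new best
  Position 4 ('b'): repeat (last at 0), move window start to 1
  Position 4 ('b'): window [1,4] length 4
  Position 5 ('f'): repeat (last at 1), move window start to 2
  Position 5 ('f'): window [2,5] length 4
  Position 6 ('f'): repeat (last at 5), move window start to 6
  Position 6 ('f'): window [6,6] length 1
  Position 7 ('e'): window [6,7] length 2
Longest substring with no repeats: "bfda" with length 4

4


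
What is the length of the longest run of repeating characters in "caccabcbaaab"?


Input: "caccabcbaaab"
Scanning for longest run:
  Position 1 ('a'): new char, reset run to 1
  Position 2 ('c'): new char, reset run to 1
  Position 3 ('c'): continues run of 'c', length=2
  Position 4 ('a'): new char, reset run to 1
  Position 5 ('b'): new char, reset run to 1
  Position 6 ('c'): new char, reset run to 1
  Position 7 ('b'): new char, reset run to 1
  Position 8 ('a'): new char, reset run to 1
  Position 9 ('a'): continues run of 'a', length=2
  Position 10 ('a'): continues run of 'a', length=3
  Position 11 ('b'): new char, reset run to 1
Longest run: 'a' with length 3

3


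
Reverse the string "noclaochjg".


Input: noclaochjg
Reading characters right to left:
  Position 9: 'g'
  Position 8: 'j'
  Position 7: 'h'
  Position 6: 'c'
  Position 5: 'o'
  Position 4: 'a'
  Position 3: 'l'
  Position 2: 'c'
  Position 1: 'o'
  Position 0: 'n'
Reversed: gjhcoalcon

gjhcoalcon


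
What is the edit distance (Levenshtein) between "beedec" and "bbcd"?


Computing edit distance: "beedec" -> "bbcd"
DP table:
           b    b    c    d
      0    1    2    3    4
  b   1    0    1    2    3
  e   2    1    1    2    3
  e   3    2    2    2    3
  d   4    3    3    3    2
  e   5    4    4    4    3
  c   6    5    5    4    4
Edit distance = dp[6][4] = 4

4


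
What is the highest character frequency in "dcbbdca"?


Input: dcbbdca
Character counts:
  'a': 1
  'b': 2
  'c': 2
  'd': 2
Maximum frequency: 2

2


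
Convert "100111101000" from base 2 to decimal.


Input: "100111101000" in base 2
Positional expansion:
  Digit '1' (value 1) x 2^11 = 2048
  Digit '0' (value 0) x 2^10 = 0
  Digit '0' (value 0) x 2^9 = 0
  Digit '1' (value 1) x 2^8 = 256
  Digit '1' (value 1) x 2^7 = 128
  Digit '1' (value 1) x 2^6 = 64
  Digit '1' (value 1) x 2^5 = 32
  Digit '0' (value 0) x 2^4 = 0
  Digit '1' (value 1) x 2^3 = 8
  Digit '0' (value 0) x 2^2 = 0
  Digit '0' (value 0) x 2^1 = 0
  Digit '0' (value 0) x 2^0 = 0
Sum = 2536

2536


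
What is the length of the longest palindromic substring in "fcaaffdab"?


Input: "fcaaffdab"
Checking substrings for palindromes:
  [2:4] "aa" (len 2) => palindrome
  [4:6] "ff" (len 2) => palindrome
Longest palindromic substring: "aa" with length 2

2


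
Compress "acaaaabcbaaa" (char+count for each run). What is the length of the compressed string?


Input: acaaaabcbaaa
Runs:
  'a' x 1 => "a1"
  'c' x 1 => "c1"
  'a' x 4 => "a4"
  'b' x 1 => "b1"
  'c' x 1 => "c1"
  'b' x 1 => "b1"
  'a' x 3 => "a3"
Compressed: "a1c1a4b1c1b1a3"
Compressed length: 14

14


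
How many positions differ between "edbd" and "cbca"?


Comparing "edbd" and "cbca" position by position:
  Position 0: 'e' vs 'c' => DIFFER
  Position 1: 'd' vs 'b' => DIFFER
  Position 2: 'b' vs 'c' => DIFFER
  Position 3: 'd' vs 'a' => DIFFER
Positions that differ: 4

4


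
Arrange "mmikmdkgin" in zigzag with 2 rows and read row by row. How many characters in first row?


Zigzag "mmikmdkgin" into 2 rows:
Placing characters:
  'm' => row 0
  'm' => row 1
  'i' => row 0
  'k' => row 1
  'm' => row 0
  'd' => row 1
  'k' => row 0
  'g' => row 1
  'i' => row 0
  'n' => row 1
Rows:
  Row 0: "mimki"
  Row 1: "mkdgn"
First row length: 5

5


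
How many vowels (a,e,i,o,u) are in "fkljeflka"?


Input: fkljeflka
Checking each character:
  'f' at position 0: consonant
  'k' at position 1: consonant
  'l' at position 2: consonant
  'j' at position 3: consonant
  'e' at position 4: vowel (running total: 1)
  'f' at position 5: consonant
  'l' at position 6: consonant
  'k' at position 7: consonant
  'a' at position 8: vowel (running total: 2)
Total vowels: 2

2


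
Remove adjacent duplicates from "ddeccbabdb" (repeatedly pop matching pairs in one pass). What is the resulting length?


Input: ddeccbabdb
Stack-based adjacent duplicate removal:
  Read 'd': push. Stack: d
  Read 'd': matches stack top 'd' => pop. Stack: (empty)
  Read 'e': push. Stack: e
  Read 'c': push. Stack: ec
  Read 'c': matches stack top 'c' => pop. Stack: e
  Read 'b': push. Stack: eb
  Read 'a': push. Stack: eba
  Read 'b': push. Stack: ebab
  Read 'd': push. Stack: ebabd
  Read 'b': push. Stack: ebabdb
Final stack: "ebabdb" (length 6)

6


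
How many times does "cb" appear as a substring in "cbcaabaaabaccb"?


Searching for "cb" in "cbcaabaaabaccb"
Scanning each position:
  Position 0: "cb" => MATCH
  Position 1: "bc" => no
  Position 2: "ca" => no
  Position 3: "aa" => no
  Position 4: "ab" => no
  Position 5: "ba" => no
  Position 6: "aa" => no
  Position 7: "aa" => no
  Position 8: "ab" => no
  Position 9: "ba" => no
  Position 10: "ac" => no
  Position 11: "cc" => no
  Position 12: "cb" => MATCH
Total occurrences: 2

2


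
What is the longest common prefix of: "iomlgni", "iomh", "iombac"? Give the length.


Words: iomlgni, iomh, iombac
  Position 0: all 'i' => match
  Position 1: all 'o' => match
  Position 2: all 'm' => match
  Position 3: ('l', 'h', 'b') => mismatch, stop
LCP = "iom" (length 3)

3


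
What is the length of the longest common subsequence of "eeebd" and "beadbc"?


LCS of "eeebd" and "beadbc"
DP table:
           b    e    a    d    b    c
      0    0    0    0    0    0    0
  e   0    0    1    1    1    1    1
  e   0    0    1    1    1    1    1
  e   0    0    1    1    1    1    1
  b   0    1    1    1    1    2    2
  d   0    1    1    1    2    2    2
LCS length = dp[5][6] = 2

2


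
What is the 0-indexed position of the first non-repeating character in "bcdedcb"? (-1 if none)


Input: bcdedcb
Character frequencies:
  'b': 2
  'c': 2
  'd': 2
  'e': 1
Scanning left to right for freq == 1:
  Position 0 ('b'): freq=2, skip
  Position 1 ('c'): freq=2, skip
  Position 2 ('d'): freq=2, skip
  Position 3 ('e'): unique! => answer = 3

3


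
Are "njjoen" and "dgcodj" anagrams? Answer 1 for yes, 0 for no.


Strings: "njjoen", "dgcodj"
Sorted first:  ejjnno
Sorted second: cddgjo
Differ at position 0: 'e' vs 'c' => not anagrams

0


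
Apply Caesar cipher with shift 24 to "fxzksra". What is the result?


Caesar cipher: shift "fxzksra" by 24
  'f' (pos 5) + 24 = pos 3 = 'd'
  'x' (pos 23) + 24 = pos 21 = 'v'
  'z' (pos 25) + 24 = pos 23 = 'x'
  'k' (pos 10) + 24 = pos 8 = 'i'
  's' (pos 18) + 24 = pos 16 = 'q'
  'r' (pos 17) + 24 = pos 15 = 'p'
  'a' (pos 0) + 24 = pos 24 = 'y'
Result: dvxiqpy

dvxiqpy


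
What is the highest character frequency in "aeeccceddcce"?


Input: aeeccceddcce
Character counts:
  'a': 1
  'c': 5
  'd': 2
  'e': 4
Maximum frequency: 5

5


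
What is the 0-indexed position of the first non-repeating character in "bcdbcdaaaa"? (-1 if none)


Input: bcdbcdaaaa
Character frequencies:
  'a': 4
  'b': 2
  'c': 2
  'd': 2
Scanning left to right for freq == 1:
  Position 0 ('b'): freq=2, skip
  Position 1 ('c'): freq=2, skip
  Position 2 ('d'): freq=2, skip
  Position 3 ('b'): freq=2, skip
  Position 4 ('c'): freq=2, skip
  Position 5 ('d'): freq=2, skip
  Position 6 ('a'): freq=4, skip
  Position 7 ('a'): freq=4, skip
  Position 8 ('a'): freq=4, skip
  Position 9 ('a'): freq=4, skip
  No unique character found => answer = -1

-1
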